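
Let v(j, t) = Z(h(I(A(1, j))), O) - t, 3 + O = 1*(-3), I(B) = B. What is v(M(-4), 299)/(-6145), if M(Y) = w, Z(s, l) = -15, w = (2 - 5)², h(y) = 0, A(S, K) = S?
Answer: 314/6145 ≈ 0.051098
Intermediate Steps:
w = 9 (w = (-3)² = 9)
O = -6 (O = -3 + 1*(-3) = -3 - 3 = -6)
M(Y) = 9
v(j, t) = -15 - t
v(M(-4), 299)/(-6145) = (-15 - 1*299)/(-6145) = (-15 - 299)*(-1/6145) = -314*(-1/6145) = 314/6145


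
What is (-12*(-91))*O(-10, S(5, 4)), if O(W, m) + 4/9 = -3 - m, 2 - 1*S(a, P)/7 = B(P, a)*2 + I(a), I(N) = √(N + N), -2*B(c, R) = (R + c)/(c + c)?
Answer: -165893/6 + 7644*√10 ≈ -3476.4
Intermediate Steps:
B(c, R) = -(R + c)/(4*c) (B(c, R) = -(R + c)/(2*(c + c)) = -(R + c)/(2*(2*c)) = -(R + c)*1/(2*c)/2 = -(R + c)/(4*c))
I(N) = √2*√N (I(N) = √(2*N) = √2*√N)
S(a, P) = 14 - 7*√2*√a - 7*(-P - a)/(2*P) (S(a, P) = 14 - 7*(((-a - P)/(4*P))*2 + √2*√a) = 14 - 7*(((-P - a)/(4*P))*2 + √2*√a) = 14 - 7*((-P - a)/(2*P) + √2*√a) = 14 - 7*(√2*√a + (-P - a)/(2*P)) = 14 + (-7*√2*√a - 7*(-P - a)/(2*P)) = 14 - 7*√2*√a - 7*(-P - a)/(2*P))
O(W, m) = -31/9 - m (O(W, m) = -4/9 + (-3 - m) = -31/9 - m)
(-12*(-91))*O(-10, S(5, 4)) = (-12*(-91))*(-31/9 - (35/2 - 7*√2*√5 + (7/2)*5/4)) = 1092*(-31/9 - (35/2 - 7*√10 + (7/2)*5*(¼))) = 1092*(-31/9 - (35/2 - 7*√10 + 35/8)) = 1092*(-31/9 - (175/8 - 7*√10)) = 1092*(-31/9 + (-175/8 + 7*√10)) = 1092*(-1823/72 + 7*√10) = -165893/6 + 7644*√10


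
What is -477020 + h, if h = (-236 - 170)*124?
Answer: -527364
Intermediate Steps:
h = -50344 (h = -406*124 = -50344)
-477020 + h = -477020 - 50344 = -527364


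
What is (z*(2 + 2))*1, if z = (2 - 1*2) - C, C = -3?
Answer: 12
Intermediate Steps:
z = 3 (z = (2 - 1*2) - 1*(-3) = (2 - 2) + 3 = 0 + 3 = 3)
(z*(2 + 2))*1 = (3*(2 + 2))*1 = (3*4)*1 = 12*1 = 12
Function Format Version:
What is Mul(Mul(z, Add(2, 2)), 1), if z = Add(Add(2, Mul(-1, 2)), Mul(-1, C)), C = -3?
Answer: 12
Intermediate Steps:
z = 3 (z = Add(Add(2, Mul(-1, 2)), Mul(-1, -3)) = Add(Add(2, -2), 3) = Add(0, 3) = 3)
Mul(Mul(z, Add(2, 2)), 1) = Mul(Mul(3, Add(2, 2)), 1) = Mul(Mul(3, 4), 1) = Mul(12, 1) = 12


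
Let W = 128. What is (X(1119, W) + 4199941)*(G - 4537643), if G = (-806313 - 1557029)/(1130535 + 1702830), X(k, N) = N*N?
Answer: -10841690482501030805/566673 ≈ -1.9132e+13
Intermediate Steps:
X(k, N) = N²
G = -2363342/2833365 ≈ -0.83411
(X(1119, W) + 4199941)*(G - 4537643) = (128² + 4199941)*(-2363342/2833365 - 4537643) = (16384 + 4199941)*(-12856801222037/2833365) = 4216325*(-12856801222037/2833365) = -10841690482501030805/566673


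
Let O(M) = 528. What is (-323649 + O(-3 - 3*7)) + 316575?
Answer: -6546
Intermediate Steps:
(-323649 + O(-3 - 3*7)) + 316575 = (-323649 + 528) + 316575 = -323121 + 316575 = -6546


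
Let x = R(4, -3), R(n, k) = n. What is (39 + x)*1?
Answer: 43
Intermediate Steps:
x = 4
(39 + x)*1 = (39 + 4)*1 = 43*1 = 43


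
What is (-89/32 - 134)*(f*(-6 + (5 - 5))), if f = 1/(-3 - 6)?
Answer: -1459/16 ≈ -91.188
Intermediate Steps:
f = -⅑ (f = 1/(-9) = -⅑ ≈ -0.11111)
(-89/32 - 134)*(f*(-6 + (5 - 5))) = (-89/32 - 134)*(-(-6 + (5 - 5))/9) = (-89*1/32 - 134)*(-(-6 + 0)/9) = (-89/32 - 134)*(-⅑*(-6)) = -4377/32*⅔ = -1459/16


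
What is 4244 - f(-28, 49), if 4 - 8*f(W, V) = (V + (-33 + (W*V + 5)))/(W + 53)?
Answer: 847349/200 ≈ 4236.7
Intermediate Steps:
f(W, V) = 1/2 - (-28 + V + V*W)/(8*(53 + W)) (f(W, V) = 1/2 - (V + (-33 + (W*V + 5)))/(8*(W + 53)) = 1/2 - (V + (-33 + (V*W + 5)))/(8*(53 + W)) = 1/2 - (V + (-33 + (5 + V*W)))/(8*(53 + W)) = 1/2 - (V + (-28 + V*W))/(8*(53 + W)) = 1/2 - (-28 + V + V*W)/(8*(53 + W)))
4244 - f(-28, 49) = 4244 - (240 - 1*49 + 4*(-28) - 1*49*(-28))/(8*(53 - 28)) = 4244 - (240 - 49 - 112 + 1372)/(8*25) = 4244 - 1451/(8*25) = 4244 - 1*1451/200 = 4244 - 1451/200 = 847349/200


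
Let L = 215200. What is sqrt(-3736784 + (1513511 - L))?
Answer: I*sqrt(2438473) ≈ 1561.6*I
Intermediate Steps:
sqrt(-3736784 + (1513511 - L)) = sqrt(-3736784 + (1513511 - 1*215200)) = sqrt(-3736784 + (1513511 - 215200)) = sqrt(-3736784 + 1298311) = sqrt(-2438473) = I*sqrt(2438473)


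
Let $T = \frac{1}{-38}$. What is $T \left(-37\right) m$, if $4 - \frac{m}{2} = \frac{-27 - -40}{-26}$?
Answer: $\frac{333}{38} \approx 8.7632$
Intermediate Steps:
$T = - \frac{1}{38} \approx -0.026316$
$m = 9$ ($m = 8 - 2 \frac{-27 - -40}{-26} = 8 - 2 \left(-27 + 40\right) \left(- \frac{1}{26}\right) = 8 - 2 \cdot 13 \left(- \frac{1}{26}\right) = 8 - -1 = 8 + 1 = 9$)
$T \left(-37\right) m = \left(- \frac{1}{38}\right) \left(-37\right) 9 = \frac{37}{38} \cdot 9 = \frac{333}{38}$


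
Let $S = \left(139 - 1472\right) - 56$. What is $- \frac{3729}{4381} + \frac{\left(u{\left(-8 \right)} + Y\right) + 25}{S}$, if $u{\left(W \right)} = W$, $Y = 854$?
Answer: $- \frac{8995432}{6085209} \approx -1.4782$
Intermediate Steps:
$S = -1389$ ($S = -1333 - 56 = -1389$)
$- \frac{3729}{4381} + \frac{\left(u{\left(-8 \right)} + Y\right) + 25}{S} = - \frac{3729}{4381} + \frac{\left(-8 + 854\right) + 25}{-1389} = \left(-3729\right) \frac{1}{4381} + \left(846 + 25\right) \left(- \frac{1}{1389}\right) = - \frac{3729}{4381} + 871 \left(- \frac{1}{1389}\right) = - \frac{3729}{4381} - \frac{871}{1389} = - \frac{8995432}{6085209}$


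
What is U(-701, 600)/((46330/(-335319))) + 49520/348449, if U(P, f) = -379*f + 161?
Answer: 26550963871983809/16143642170 ≈ 1.6447e+6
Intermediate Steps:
U(P, f) = 161 - 379*f
U(-701, 600)/((46330/(-335319))) + 49520/348449 = (161 - 379*600)/((46330/(-335319))) + 49520/348449 = (161 - 227400)/((46330*(-1/335319))) + 49520*(1/348449) = -227239/(-46330/335319) + 49520/348449 = -227239*(-335319/46330) + 49520/348449 = 76197554241/46330 + 49520/348449 = 26550963871983809/16143642170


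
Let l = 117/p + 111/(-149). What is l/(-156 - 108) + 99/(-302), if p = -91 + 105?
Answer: -9885859/27718768 ≈ -0.35665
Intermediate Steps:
p = 14
l = 15879/2086 (l = 117/14 + 111/(-149) = 117*(1/14) + 111*(-1/149) = 117/14 - 111/149 = 15879/2086 ≈ 7.6122)
l/(-156 - 108) + 99/(-302) = 15879/(2086*(-156 - 108)) + 99/(-302) = (15879/2086)/(-264) + 99*(-1/302) = (15879/2086)*(-1/264) - 99/302 = -5293/183568 - 99/302 = -9885859/27718768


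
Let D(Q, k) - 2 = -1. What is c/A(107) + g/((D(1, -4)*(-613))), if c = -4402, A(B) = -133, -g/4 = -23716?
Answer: -9918486/81529 ≈ -121.66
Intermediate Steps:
g = 94864 (g = -4*(-23716) = 94864)
D(Q, k) = 1 (D(Q, k) = 2 - 1 = 1)
c/A(107) + g/((D(1, -4)*(-613))) = -4402/(-133) + 94864/((1*(-613))) = -4402*(-1/133) + 94864/(-613) = 4402/133 + 94864*(-1/613) = 4402/133 - 94864/613 = -9918486/81529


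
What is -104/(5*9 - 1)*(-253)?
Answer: 598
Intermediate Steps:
-104/(5*9 - 1)*(-253) = -104/(45 - 1)*(-253) = -104/44*(-253) = -104*1/44*(-253) = -26/11*(-253) = 598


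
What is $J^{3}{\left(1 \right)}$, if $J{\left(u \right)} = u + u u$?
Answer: $8$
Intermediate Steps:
$J{\left(u \right)} = u + u^{2}$
$J^{3}{\left(1 \right)} = \left(1 \left(1 + 1\right)\right)^{3} = \left(1 \cdot 2\right)^{3} = 2^{3} = 8$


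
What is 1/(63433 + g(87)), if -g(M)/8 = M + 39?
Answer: 1/62425 ≈ 1.6019e-5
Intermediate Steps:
g(M) = -312 - 8*M (g(M) = -8*(M + 39) = -8*(39 + M) = -312 - 8*M)
1/(63433 + g(87)) = 1/(63433 + (-312 - 8*87)) = 1/(63433 + (-312 - 696)) = 1/(63433 - 1008) = 1/62425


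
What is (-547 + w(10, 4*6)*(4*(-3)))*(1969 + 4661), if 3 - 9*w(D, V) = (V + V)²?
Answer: 16714230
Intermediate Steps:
w(D, V) = ⅓ - 4*V²/9 (w(D, V) = ⅓ - (V + V)²/9 = ⅓ - 4*V²/9)
(-547 + w(10, 4*6)*(4*(-3)))*(1969 + 4661) = (-547 + (⅓ - 4*(4*6)²/9)*(4*(-3)))*(1969 + 4661) = (-547 + (⅓ - 4/9*24²)*(-12))*6630 = (-547 + (⅓ - 4/9*576)*(-12))*6630 = (-547 + (⅓ - 256)*(-12))*6630 = (-547 - 767/3*(-12))*6630 = (-547 + 3068)*6630 = 2521*6630 = 16714230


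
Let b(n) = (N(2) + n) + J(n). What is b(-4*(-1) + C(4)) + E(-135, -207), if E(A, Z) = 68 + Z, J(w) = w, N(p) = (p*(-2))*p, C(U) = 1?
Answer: -137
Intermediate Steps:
N(p) = -2*p**2 (N(p) = (-2*p)*p = -2*p**2)
b(n) = -8 + 2*n (b(n) = (-2*2**2 + n) + n = (-2*4 + n) + n = (-8 + n) + n = -8 + 2*n)
b(-4*(-1) + C(4)) + E(-135, -207) = (-8 + 2*(-4*(-1) + 1)) + (68 - 207) = (-8 + 2*(4 + 1)) - 139 = (-8 + 2*5) - 139 = (-8 + 10) - 139 = 2 - 139 = -137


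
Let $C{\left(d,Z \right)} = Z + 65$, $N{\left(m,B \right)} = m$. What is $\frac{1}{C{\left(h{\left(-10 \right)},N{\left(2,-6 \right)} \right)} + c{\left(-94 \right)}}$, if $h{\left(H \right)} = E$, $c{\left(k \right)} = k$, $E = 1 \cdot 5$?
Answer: $- \frac{1}{27} \approx -0.037037$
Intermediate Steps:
$E = 5$
$h{\left(H \right)} = 5$
$C{\left(d,Z \right)} = 65 + Z$
$\frac{1}{C{\left(h{\left(-10 \right)},N{\left(2,-6 \right)} \right)} + c{\left(-94 \right)}} = \frac{1}{\left(65 + 2\right) - 94} = \frac{1}{67 - 94} = \frac{1}{-27} = - \frac{1}{27}$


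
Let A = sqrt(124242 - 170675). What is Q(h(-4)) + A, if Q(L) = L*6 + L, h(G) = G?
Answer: -28 + I*sqrt(46433) ≈ -28.0 + 215.48*I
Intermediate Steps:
Q(L) = 7*L (Q(L) = 6*L + L = 7*L)
A = I*sqrt(46433) (A = sqrt(-46433) = I*sqrt(46433) ≈ 215.48*I)
Q(h(-4)) + A = 7*(-4) + I*sqrt(46433) = -28 + I*sqrt(46433)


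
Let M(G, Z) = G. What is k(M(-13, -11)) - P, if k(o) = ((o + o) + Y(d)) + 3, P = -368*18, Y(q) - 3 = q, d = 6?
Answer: 6610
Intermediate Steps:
Y(q) = 3 + q
P = -6624
k(o) = 12 + 2*o (k(o) = ((o + o) + (3 + 6)) + 3 = (2*o + 9) + 3 = (9 + 2*o) + 3 = 12 + 2*o)
k(M(-13, -11)) - P = (12 + 2*(-13)) - 1*(-6624) = (12 - 26) + 6624 = -14 + 6624 = 6610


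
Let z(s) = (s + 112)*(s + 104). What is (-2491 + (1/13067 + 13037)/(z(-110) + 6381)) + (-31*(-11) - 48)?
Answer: -182755388674/83223723 ≈ -2196.0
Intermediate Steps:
z(s) = (104 + s)*(112 + s) (z(s) = (112 + s)*(104 + s) = (104 + s)*(112 + s))
(-2491 + (1/13067 + 13037)/(z(-110) + 6381)) + (-31*(-11) - 48) = (-2491 + (1/13067 + 13037)/((11648 + (-110)² + 216*(-110)) + 6381)) + (-31*(-11) - 48) = (-2491 + (1/13067 + 13037)/((11648 + 12100 - 23760) + 6381)) + (341 - 48) = (-2491 + 170354480/(13067*(-12 + 6381))) + 293 = (-2491 + (170354480/13067)/6369) + 293 = (-2491 + (170354480/13067)*(1/6369)) + 293 = (-2491 + 170354480/83223723) + 293 = -207139939513/83223723 + 293 = -182755388674/83223723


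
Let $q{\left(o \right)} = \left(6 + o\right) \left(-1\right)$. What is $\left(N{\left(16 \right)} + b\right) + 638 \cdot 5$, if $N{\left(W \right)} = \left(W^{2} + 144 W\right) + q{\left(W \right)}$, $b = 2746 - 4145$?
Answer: $4329$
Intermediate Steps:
$q{\left(o \right)} = -6 - o$
$b = -1399$
$N{\left(W \right)} = -6 + W^{2} + 143 W$ ($N{\left(W \right)} = \left(W^{2} + 144 W\right) - \left(6 + W\right) = -6 + W^{2} + 143 W$)
$\left(N{\left(16 \right)} + b\right) + 638 \cdot 5 = \left(\left(-6 + 16^{2} + 143 \cdot 16\right) - 1399\right) + 638 \cdot 5 = \left(\left(-6 + 256 + 2288\right) - 1399\right) + 3190 = \left(2538 - 1399\right) + 3190 = 1139 + 3190 = 4329$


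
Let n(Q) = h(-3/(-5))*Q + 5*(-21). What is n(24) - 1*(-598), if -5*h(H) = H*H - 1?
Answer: 62009/125 ≈ 496.07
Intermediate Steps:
h(H) = ⅕ - H²/5 (h(H) = -(H*H - 1)/5 = -(H² - 1)/5 = -(-1 + H²)/5 = ⅕ - H²/5)
n(Q) = -105 + 16*Q/125 (n(Q) = (⅕ - (-3/(-5))²/5)*Q + 5*(-21) = (⅕ - (-3*(-⅕))²/5)*Q - 105 = (⅕ - (⅗)²/5)*Q - 105 = (⅕ - ⅕*9/25)*Q - 105 = (⅕ - 9/125)*Q - 105 = 16*Q/125 - 105 = -105 + 16*Q/125)
n(24) - 1*(-598) = (-105 + (16/125)*24) - 1*(-598) = (-105 + 384/125) + 598 = -12741/125 + 598 = 62009/125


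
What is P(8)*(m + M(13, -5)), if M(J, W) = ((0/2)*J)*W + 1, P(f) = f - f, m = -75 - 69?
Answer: 0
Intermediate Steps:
m = -144
P(f) = 0
M(J, W) = 1 (M(J, W) = ((0*(½))*J)*W + 1 = (0*J)*W + 1 = 0*W + 1 = 0 + 1 = 1)
P(8)*(m + M(13, -5)) = 0*(-144 + 1) = 0*(-143) = 0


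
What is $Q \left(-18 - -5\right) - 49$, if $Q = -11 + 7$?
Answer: $3$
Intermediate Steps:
$Q = -4$
$Q \left(-18 - -5\right) - 49 = - 4 \left(-18 - -5\right) - 49 = - 4 \left(-18 + 5\right) - 49 = \left(-4\right) \left(-13\right) - 49 = 52 - 49 = 3$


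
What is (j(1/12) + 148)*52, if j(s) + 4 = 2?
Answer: 7592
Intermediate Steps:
j(s) = -2 (j(s) = -4 + 2 = -2)
(j(1/12) + 148)*52 = (-2 + 148)*52 = 146*52 = 7592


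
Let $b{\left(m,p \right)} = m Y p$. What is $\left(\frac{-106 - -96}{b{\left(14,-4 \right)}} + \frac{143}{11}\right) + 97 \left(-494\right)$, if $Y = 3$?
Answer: $- \frac{4024015}{84} \approx -47905.0$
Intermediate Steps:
$b{\left(m,p \right)} = 3 m p$ ($b{\left(m,p \right)} = m 3 p = 3 m p$)
$\left(\frac{-106 - -96}{b{\left(14,-4 \right)}} + \frac{143}{11}\right) + 97 \left(-494\right) = \left(\frac{-106 - -96}{3 \cdot 14 \left(-4\right)} + \frac{143}{11}\right) + 97 \left(-494\right) = \left(\frac{-106 + 96}{-168} + 143 \cdot \frac{1}{11}\right) - 47918 = \left(\left(-10\right) \left(- \frac{1}{168}\right) + 13\right) - 47918 = \left(\frac{5}{84} + 13\right) - 47918 = \frac{1097}{84} - 47918 = - \frac{4024015}{84}$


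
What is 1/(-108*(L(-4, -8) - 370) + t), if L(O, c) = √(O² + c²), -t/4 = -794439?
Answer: 89381/287602647876 + √5/23966887323 ≈ 3.1087e-7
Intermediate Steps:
t = 3177756 (t = -4*(-794439) = 3177756)
1/(-108*(L(-4, -8) - 370) + t) = 1/(-108*(√((-4)² + (-8)²) - 370) + 3177756) = 1/(-108*(√(16 + 64) - 370) + 3177756) = 1/(-108*(√80 - 370) + 3177756) = 1/(-108*(4*√5 - 370) + 3177756) = 1/(-108*(-370 + 4*√5) + 3177756) = 1/((39960 - 432*√5) + 3177756) = 1/(3217716 - 432*√5)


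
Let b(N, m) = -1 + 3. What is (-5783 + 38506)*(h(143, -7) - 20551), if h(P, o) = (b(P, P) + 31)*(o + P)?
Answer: -525629549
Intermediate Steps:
b(N, m) = 2
h(P, o) = 33*P + 33*o (h(P, o) = (2 + 31)*(o + P) = 33*(P + o) = 33*P + 33*o)
(-5783 + 38506)*(h(143, -7) - 20551) = (-5783 + 38506)*((33*143 + 33*(-7)) - 20551) = 32723*((4719 - 231) - 20551) = 32723*(4488 - 20551) = 32723*(-16063) = -525629549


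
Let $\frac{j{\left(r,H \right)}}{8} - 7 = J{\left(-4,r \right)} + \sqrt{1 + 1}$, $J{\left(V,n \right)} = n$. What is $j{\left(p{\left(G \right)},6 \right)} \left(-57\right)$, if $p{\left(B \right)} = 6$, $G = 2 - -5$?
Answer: $-5928 - 456 \sqrt{2} \approx -6572.9$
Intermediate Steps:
$G = 7$ ($G = 2 + 5 = 7$)
$j{\left(r,H \right)} = 56 + 8 r + 8 \sqrt{2}$ ($j{\left(r,H \right)} = 56 + 8 \left(r + \sqrt{1 + 1}\right) = 56 + 8 \left(r + \sqrt{2}\right) = 56 + \left(8 r + 8 \sqrt{2}\right) = 56 + 8 r + 8 \sqrt{2}$)
$j{\left(p{\left(G \right)},6 \right)} \left(-57\right) = \left(56 + 8 \cdot 6 + 8 \sqrt{2}\right) \left(-57\right) = \left(56 + 48 + 8 \sqrt{2}\right) \left(-57\right) = \left(104 + 8 \sqrt{2}\right) \left(-57\right) = -5928 - 456 \sqrt{2}$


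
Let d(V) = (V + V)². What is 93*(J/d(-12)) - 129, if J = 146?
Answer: -10121/96 ≈ -105.43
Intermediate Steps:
d(V) = 4*V² (d(V) = (2*V)² = 4*V²)
93*(J/d(-12)) - 129 = 93*(146/((4*(-12)²))) - 129 = 93*(146/((4*144))) - 129 = 93*(146/576) - 129 = 93*(146*(1/576)) - 129 = 93*(73/288) - 129 = 2263/96 - 129 = -10121/96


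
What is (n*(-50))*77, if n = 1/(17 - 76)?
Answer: 3850/59 ≈ 65.254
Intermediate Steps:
n = -1/59 (n = 1/(-59) = -1/59 ≈ -0.016949)
(n*(-50))*77 = -1/59*(-50)*77 = (50/59)*77 = 3850/59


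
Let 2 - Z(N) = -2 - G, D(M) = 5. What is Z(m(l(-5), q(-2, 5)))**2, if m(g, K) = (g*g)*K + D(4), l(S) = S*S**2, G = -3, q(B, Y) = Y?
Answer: 1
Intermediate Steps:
l(S) = S**3
m(g, K) = 5 + K*g**2 (m(g, K) = (g*g)*K + 5 = g**2*K + 5 = K*g**2 + 5 = 5 + K*g**2)
Z(N) = 1 (Z(N) = 2 - (-2 - 1*(-3)) = 2 - (-2 + 3) = 2 - 1*1 = 2 - 1 = 1)
Z(m(l(-5), q(-2, 5)))**2 = 1**2 = 1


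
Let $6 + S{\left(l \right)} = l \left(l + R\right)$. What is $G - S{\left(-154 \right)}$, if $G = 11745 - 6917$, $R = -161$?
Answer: $-43676$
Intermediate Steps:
$S{\left(l \right)} = -6 + l \left(-161 + l\right)$ ($S{\left(l \right)} = -6 + l \left(l - 161\right) = -6 + l \left(-161 + l\right)$)
$G = 4828$
$G - S{\left(-154 \right)} = 4828 - \left(-6 + \left(-154\right)^{2} - -24794\right) = 4828 - \left(-6 + 23716 + 24794\right) = 4828 - 48504 = -43676$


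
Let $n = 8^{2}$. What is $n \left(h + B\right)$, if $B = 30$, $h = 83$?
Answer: $7232$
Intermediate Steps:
$n = 64$
$n \left(h + B\right) = 64 \left(83 + 30\right) = 64 \cdot 113 = 7232$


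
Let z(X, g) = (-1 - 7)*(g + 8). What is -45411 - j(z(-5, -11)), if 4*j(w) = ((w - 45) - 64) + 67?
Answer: -90813/2 ≈ -45407.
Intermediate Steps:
z(X, g) = -64 - 8*g (z(X, g) = -8*(8 + g) = -64 - 8*g)
j(w) = -21/2 + w/4 (j(w) = (((w - 45) - 64) + 67)/4 = (((-45 + w) - 64) + 67)/4 = ((-109 + w) + 67)/4 = (-42 + w)/4 = -21/2 + w/4)
-45411 - j(z(-5, -11)) = -45411 - (-21/2 + (-64 - 8*(-11))/4) = -45411 - (-21/2 + (-64 + 88)/4) = -45411 - (-21/2 + (¼)*24) = -45411 - (-21/2 + 6) = -45411 - 1*(-9/2) = -45411 + 9/2 = -90813/2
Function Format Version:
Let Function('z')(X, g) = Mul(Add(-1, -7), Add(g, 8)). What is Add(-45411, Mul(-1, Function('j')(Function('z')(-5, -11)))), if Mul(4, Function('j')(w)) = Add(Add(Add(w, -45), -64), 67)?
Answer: Rational(-90813, 2) ≈ -45407.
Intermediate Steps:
Function('z')(X, g) = Add(-64, Mul(-8, g)) (Function('z')(X, g) = Mul(-8, Add(8, g)) = Add(-64, Mul(-8, g)))
Function('j')(w) = Add(Rational(-21, 2), Mul(Rational(1, 4), w)) (Function('j')(w) = Mul(Rational(1, 4), Add(Add(Add(w, -45), -64), 67)) = Mul(Rational(1, 4), Add(Add(Add(-45, w), -64), 67)) = Mul(Rational(1, 4), Add(Add(-109, w), 67)) = Mul(Rational(1, 4), Add(-42, w)) = Add(Rational(-21, 2), Mul(Rational(1, 4), w)))
Add(-45411, Mul(-1, Function('j')(Function('z')(-5, -11)))) = Add(-45411, Mul(-1, Add(Rational(-21, 2), Mul(Rational(1, 4), Add(-64, Mul(-8, -11)))))) = Add(-45411, Mul(-1, Add(Rational(-21, 2), Mul(Rational(1, 4), Add(-64, 88))))) = Add(-45411, Mul(-1, Add(Rational(-21, 2), Mul(Rational(1, 4), 24)))) = Add(-45411, Mul(-1, Add(Rational(-21, 2), 6))) = Add(-45411, Mul(-1, Rational(-9, 2))) = Add(-45411, Rational(9, 2)) = Rational(-90813, 2)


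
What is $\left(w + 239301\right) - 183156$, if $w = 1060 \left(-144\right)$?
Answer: $-96495$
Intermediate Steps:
$w = -152640$
$\left(w + 239301\right) - 183156 = \left(-152640 + 239301\right) - 183156 = 86661 - 183156 = -96495$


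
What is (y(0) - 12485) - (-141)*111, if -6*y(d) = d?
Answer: 3166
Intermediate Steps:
y(d) = -d/6
(y(0) - 12485) - (-141)*111 = (-1/6*0 - 12485) - (-141)*111 = (0 - 12485) - 1*(-15651) = -12485 + 15651 = 3166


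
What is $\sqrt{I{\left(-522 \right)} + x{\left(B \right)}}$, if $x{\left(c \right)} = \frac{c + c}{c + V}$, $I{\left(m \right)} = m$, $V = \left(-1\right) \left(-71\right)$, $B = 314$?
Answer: $\frac{i \sqrt{77131670}}{385} \approx 22.812 i$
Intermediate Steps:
$V = 71$
$x{\left(c \right)} = \frac{2 c}{71 + c}$ ($x{\left(c \right)} = \frac{c + c}{c + 71} = \frac{2 c}{71 + c}$)
$\sqrt{I{\left(-522 \right)} + x{\left(B \right)}} = \sqrt{-522 + 2 \cdot 314 \frac{1}{71 + 314}} = \sqrt{-522 + 2 \cdot 314 \cdot \frac{1}{385}} = \sqrt{-522 + \frac{628}{385}} = \sqrt{- \frac{200342}{385}} = \frac{i \sqrt{77131670}}{385}$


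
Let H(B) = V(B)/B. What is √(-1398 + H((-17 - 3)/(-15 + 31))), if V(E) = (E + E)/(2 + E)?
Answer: I*√12558/3 ≈ 37.354*I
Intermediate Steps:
V(E) = 2*E/(2 + E) (V(E) = (2*E)/(2 + E) = 2*E/(2 + E))
H(B) = 2/(2 + B) (H(B) = (2*B/(2 + B))/B = 2/(2 + B))
√(-1398 + H((-17 - 3)/(-15 + 31))) = √(-1398 + 2/(2 + (-17 - 3)/(-15 + 31))) = √(-1398 + 2/(2 - 20/16)) = √(-1398 + 2/(2 - 20*1/16)) = √(-1398 + 2/(2 - 5/4)) = √(-1398 + 2/(¾)) = √(-1398 + 2*(4/3)) = √(-1398 + 8/3) = √(-4186/3) = I*√12558/3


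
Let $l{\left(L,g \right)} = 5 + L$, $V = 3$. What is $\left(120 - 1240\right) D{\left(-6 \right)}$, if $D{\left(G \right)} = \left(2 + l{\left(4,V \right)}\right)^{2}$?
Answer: $-135520$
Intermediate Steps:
$D{\left(G \right)} = 121$ ($D{\left(G \right)} = \left(2 + \left(5 + 4\right)\right)^{2} = \left(2 + 9\right)^{2} = 11^{2} = 121$)
$\left(120 - 1240\right) D{\left(-6 \right)} = \left(120 - 1240\right) 121 = \left(-1120\right) 121 = -135520$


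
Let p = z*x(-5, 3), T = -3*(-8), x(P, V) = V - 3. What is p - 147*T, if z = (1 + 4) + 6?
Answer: -3528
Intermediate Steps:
z = 11 (z = 5 + 6 = 11)
x(P, V) = -3 + V
T = 24
p = 0 (p = 11*(-3 + 3) = 11*0 = 0)
p - 147*T = 0 - 147*24 = 0 - 3528 = -3528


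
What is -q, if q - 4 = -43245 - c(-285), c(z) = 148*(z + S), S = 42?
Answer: 7277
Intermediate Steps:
c(z) = 6216 + 148*z (c(z) = 148*(z + 42) = 148*(42 + z) = 6216 + 148*z)
q = -7277 (q = 4 + (-43245 - (6216 + 148*(-285))) = 4 + (-43245 - (6216 - 42180)) = 4 + (-43245 - 1*(-35964)) = 4 + (-43245 + 35964) = 4 - 7281 = -7277)
-q = -1*(-7277) = 7277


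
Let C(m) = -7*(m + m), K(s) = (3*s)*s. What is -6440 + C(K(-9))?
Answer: -9842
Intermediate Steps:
K(s) = 3*s²
C(m) = -14*m
-6440 + C(K(-9)) = -6440 - 42*(-9)² = -6440 - 42*81 = -6440 - 14*243 = -6440 - 3402 = -9842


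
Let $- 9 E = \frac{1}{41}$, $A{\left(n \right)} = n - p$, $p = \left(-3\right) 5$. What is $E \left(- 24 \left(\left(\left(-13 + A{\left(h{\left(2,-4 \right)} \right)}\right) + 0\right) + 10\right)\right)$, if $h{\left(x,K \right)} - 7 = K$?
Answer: $\frac{40}{41} \approx 0.97561$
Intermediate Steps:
$p = -15$
$h{\left(x,K \right)} = 7 + K$
$A{\left(n \right)} = 15 + n$ ($A{\left(n \right)} = n - -15 = n + 15 = 15 + n$)
$E = - \frac{1}{369}$ ($E = - \frac{1}{9 \cdot 41} = \left(- \frac{1}{9}\right) \frac{1}{41} = - \frac{1}{369} \approx -0.00271$)
$E \left(- 24 \left(\left(\left(-13 + A{\left(h{\left(2,-4 \right)} \right)}\right) + 0\right) + 10\right)\right) = - \frac{\left(-24\right) \left(\left(\left(-13 + \left(15 + \left(7 - 4\right)\right)\right) + 0\right) + 10\right)}{369} = - \frac{\left(-24\right) \left(\left(\left(-13 + \left(15 + 3\right)\right) + 0\right) + 10\right)}{369} = - \frac{\left(-24\right) \left(\left(\left(-13 + 18\right) + 0\right) + 10\right)}{369} = - \frac{\left(-24\right) \left(\left(5 + 0\right) + 10\right)}{369} = - \frac{\left(-24\right) \left(5 + 10\right)}{369} = - \frac{\left(-24\right) 15}{369} = \left(- \frac{1}{369}\right) \left(-360\right) = \frac{40}{41}$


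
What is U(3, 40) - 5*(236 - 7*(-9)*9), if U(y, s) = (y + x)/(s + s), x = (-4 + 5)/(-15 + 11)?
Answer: -1284789/320 ≈ -4015.0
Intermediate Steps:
x = -¼ (x = 1/(-4) = 1*(-¼) = -¼ ≈ -0.25000)
U(y, s) = (-¼ + y)/(2*s) (U(y, s) = (y - ¼)/(s + s) = (-¼ + y)/((2*s)) = (-¼ + y)*(1/(2*s)) = (-¼ + y)/(2*s))
U(3, 40) - 5*(236 - 7*(-9)*9) = (⅛)*(-1 + 4*3)/40 - 5*(236 - 7*(-9)*9) = (⅛)*(1/40)*(-1 + 12) - 5*(236 - (-63)*9) = (⅛)*(1/40)*11 - 5*(236 - 1*(-567)) = 11/320 - 5*(236 + 567) = 11/320 - 5*803 = 11/320 - 4015 = -1284789/320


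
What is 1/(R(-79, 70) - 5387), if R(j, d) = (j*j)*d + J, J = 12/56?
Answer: 14/6040765 ≈ 2.3176e-6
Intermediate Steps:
J = 3/14 (J = 12*(1/56) = 3/14 ≈ 0.21429)
R(j, d) = 3/14 + d*j² (R(j, d) = (j*j)*d + 3/14 = j²*d + 3/14 = d*j² + 3/14 = 3/14 + d*j²)
1/(R(-79, 70) - 5387) = 1/((3/14 + 70*(-79)²) - 5387) = 1/((3/14 + 70*6241) - 5387) = 1/((3/14 + 436870) - 5387) = 1/(6116183/14 - 5387) = 1/(6040765/14) = 14/6040765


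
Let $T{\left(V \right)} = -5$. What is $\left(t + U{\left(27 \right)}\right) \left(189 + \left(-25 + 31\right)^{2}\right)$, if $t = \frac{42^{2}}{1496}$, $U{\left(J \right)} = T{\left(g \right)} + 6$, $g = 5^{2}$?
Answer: $\frac{183375}{374} \approx 490.31$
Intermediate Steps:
$g = 25$
$U{\left(J \right)} = 1$ ($U{\left(J \right)} = -5 + 6 = 1$)
$t = \frac{441}{374}$ ($t = 1764 \cdot \frac{1}{1496} = \frac{441}{374} \approx 1.1791$)
$\left(t + U{\left(27 \right)}\right) \left(189 + \left(-25 + 31\right)^{2}\right) = \left(\frac{441}{374} + 1\right) \left(189 + \left(-25 + 31\right)^{2}\right) = \frac{815 \left(189 + 6^{2}\right)}{374} = \frac{815 \left(189 + 36\right)}{374} = \frac{815}{374} \cdot 225 = \frac{183375}{374}$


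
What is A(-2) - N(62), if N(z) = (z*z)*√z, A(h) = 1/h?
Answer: -½ - 3844*√62 ≈ -30268.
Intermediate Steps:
N(z) = z^(5/2) (N(z) = z²*√z = z^(5/2))
A(-2) - N(62) = 1/(-2) - 62^(5/2) = -½ - 3844*√62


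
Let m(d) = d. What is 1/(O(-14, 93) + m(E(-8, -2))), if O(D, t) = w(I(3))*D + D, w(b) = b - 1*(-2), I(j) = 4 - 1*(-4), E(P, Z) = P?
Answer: -1/162 ≈ -0.0061728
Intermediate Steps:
I(j) = 8 (I(j) = 4 + 4 = 8)
w(b) = 2 + b (w(b) = b + 2 = 2 + b)
O(D, t) = 11*D (O(D, t) = (2 + 8)*D + D = 10*D + D = 11*D)
1/(O(-14, 93) + m(E(-8, -2))) = 1/(11*(-14) - 8) = 1/(-154 - 8) = 1/(-162) = -1/162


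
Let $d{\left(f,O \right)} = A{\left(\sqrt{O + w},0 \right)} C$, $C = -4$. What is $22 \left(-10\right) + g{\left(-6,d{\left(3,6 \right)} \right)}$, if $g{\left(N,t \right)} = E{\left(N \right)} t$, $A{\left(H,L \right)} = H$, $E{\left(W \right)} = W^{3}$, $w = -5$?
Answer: $644$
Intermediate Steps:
$d{\left(f,O \right)} = - 4 \sqrt{-5 + O}$ ($d{\left(f,O \right)} = \sqrt{O - 5} \left(-4\right) = \sqrt{-5 + O} \left(-4\right) = - 4 \sqrt{-5 + O}$)
$g{\left(N,t \right)} = t N^{3}$ ($g{\left(N,t \right)} = N^{3} t = t N^{3}$)
$22 \left(-10\right) + g{\left(-6,d{\left(3,6 \right)} \right)} = 22 \left(-10\right) + - 4 \sqrt{-5 + 6} \left(-6\right)^{3} = -220 + - 4 \sqrt{1} \left(-216\right) = -220 + \left(-4\right) 1 \left(-216\right) = -220 - -864 = -220 + 864 = 644$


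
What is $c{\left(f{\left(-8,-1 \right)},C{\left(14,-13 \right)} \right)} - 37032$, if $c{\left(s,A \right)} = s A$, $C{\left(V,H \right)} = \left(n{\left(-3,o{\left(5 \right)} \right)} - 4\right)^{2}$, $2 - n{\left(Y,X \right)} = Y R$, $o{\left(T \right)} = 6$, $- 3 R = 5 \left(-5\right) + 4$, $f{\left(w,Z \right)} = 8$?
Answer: $-34144$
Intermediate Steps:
$R = 7$ ($R = - \frac{5 \left(-5\right) + 4}{3} = - \frac{-25 + 4}{3} = \left(- \frac{1}{3}\right) \left(-21\right) = 7$)
$n{\left(Y,X \right)} = 2 - 7 Y$ ($n{\left(Y,X \right)} = 2 - Y 7 = 2 - 7 Y$)
$C{\left(V,H \right)} = 361$ ($C{\left(V,H \right)} = \left(\left(2 - -21\right) - 4\right)^{2} = \left(\left(2 + 21\right) - 4\right)^{2} = \left(23 - 4\right)^{2} = 19^{2} = 361$)
$c{\left(s,A \right)} = A s$
$c{\left(f{\left(-8,-1 \right)},C{\left(14,-13 \right)} \right)} - 37032 = 361 \cdot 8 - 37032 = 2888 - 37032 = -34144$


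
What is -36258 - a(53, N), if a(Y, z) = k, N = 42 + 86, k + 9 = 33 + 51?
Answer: -36333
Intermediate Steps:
k = 75 (k = -9 + (33 + 51) = -9 + 84 = 75)
N = 128
a(Y, z) = 75
-36258 - a(53, N) = -36258 - 1*75 = -36258 - 75 = -36333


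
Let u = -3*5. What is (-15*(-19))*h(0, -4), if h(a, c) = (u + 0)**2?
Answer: 64125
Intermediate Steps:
u = -15
h(a, c) = 225 (h(a, c) = (-15 + 0)**2 = (-15)**2 = 225)
(-15*(-19))*h(0, -4) = -15*(-19)*225 = 285*225 = 64125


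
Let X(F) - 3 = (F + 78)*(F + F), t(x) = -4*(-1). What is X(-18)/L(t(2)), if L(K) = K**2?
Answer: -2157/16 ≈ -134.81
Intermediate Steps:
t(x) = 4
X(F) = 3 + 2*F*(78 + F) (X(F) = 3 + (F + 78)*(F + F) = 3 + (78 + F)*(2*F) = 3 + 2*F*(78 + F))
X(-18)/L(t(2)) = (3 + 2*(-18)**2 + 156*(-18))/(4**2) = (3 + 2*324 - 2808)/16 = (3 + 648 - 2808)*(1/16) = -2157*1/16 = -2157/16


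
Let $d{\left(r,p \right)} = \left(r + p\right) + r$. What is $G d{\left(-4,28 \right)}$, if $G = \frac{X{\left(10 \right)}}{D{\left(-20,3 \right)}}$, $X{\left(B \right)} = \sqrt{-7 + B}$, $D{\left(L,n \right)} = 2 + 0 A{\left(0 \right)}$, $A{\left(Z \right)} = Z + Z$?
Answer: $10 \sqrt{3} \approx 17.32$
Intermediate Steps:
$A{\left(Z \right)} = 2 Z$
$D{\left(L,n \right)} = 2$ ($D{\left(L,n \right)} = 2 + 0 \cdot 2 \cdot 0 = 2 + 0 \cdot 0 = 2 + 0 = 2$)
$d{\left(r,p \right)} = p + 2 r$ ($d{\left(r,p \right)} = \left(p + r\right) + r = p + 2 r$)
$G = \frac{\sqrt{3}}{2}$ ($G = \frac{\sqrt{-7 + 10}}{2} = \sqrt{3} \cdot \frac{1}{2} = \frac{\sqrt{3}}{2} \approx 0.86602$)
$G d{\left(-4,28 \right)} = \frac{\sqrt{3}}{2} \left(28 + 2 \left(-4\right)\right) = \frac{\sqrt{3}}{2} \left(28 - 8\right) = \frac{\sqrt{3}}{2} \cdot 20 = 10 \sqrt{3}$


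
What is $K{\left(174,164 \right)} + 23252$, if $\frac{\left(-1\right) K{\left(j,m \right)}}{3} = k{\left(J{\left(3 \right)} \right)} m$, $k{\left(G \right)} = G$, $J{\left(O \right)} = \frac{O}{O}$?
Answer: $22760$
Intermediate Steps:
$J{\left(O \right)} = 1$
$K{\left(j,m \right)} = - 3 m$ ($K{\left(j,m \right)} = - 3 \cdot 1 m = - 3 m$)
$K{\left(174,164 \right)} + 23252 = \left(-3\right) 164 + 23252 = -492 + 23252 = 22760$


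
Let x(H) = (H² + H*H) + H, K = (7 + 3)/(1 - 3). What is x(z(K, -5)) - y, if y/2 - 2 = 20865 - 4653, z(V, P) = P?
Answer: -32383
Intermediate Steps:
K = -5 (K = 10/(-2) = 10*(-½) = -5)
x(H) = H + 2*H² (x(H) = (H² + H²) + H = 2*H² + H = H + 2*H²)
y = 32428 (y = 4 + 2*(20865 - 4653) = 4 + 2*16212 = 4 + 32424 = 32428)
x(z(K, -5)) - y = -5*(1 + 2*(-5)) - 1*32428 = -5*(1 - 10) - 32428 = -5*(-9) - 32428 = 45 - 32428 = -32383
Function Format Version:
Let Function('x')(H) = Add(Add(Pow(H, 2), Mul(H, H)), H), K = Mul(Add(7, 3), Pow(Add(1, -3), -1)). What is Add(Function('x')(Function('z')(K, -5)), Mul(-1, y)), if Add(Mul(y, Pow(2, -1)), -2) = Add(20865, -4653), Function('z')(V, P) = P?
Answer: -32383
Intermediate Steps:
K = -5 (K = Mul(10, Pow(-2, -1)) = Mul(10, Rational(-1, 2)) = -5)
Function('x')(H) = Add(H, Mul(2, Pow(H, 2))) (Function('x')(H) = Add(Add(Pow(H, 2), Pow(H, 2)), H) = Add(Mul(2, Pow(H, 2)), H) = Add(H, Mul(2, Pow(H, 2))))
y = 32428 (y = Add(4, Mul(2, Add(20865, -4653))) = Add(4, Mul(2, 16212)) = Add(4, 32424) = 32428)
Add(Function('x')(Function('z')(K, -5)), Mul(-1, y)) = Add(Mul(-5, Add(1, Mul(2, -5))), Mul(-1, 32428)) = Add(Mul(-5, Add(1, -10)), -32428) = Add(Mul(-5, -9), -32428) = Add(45, -32428) = -32383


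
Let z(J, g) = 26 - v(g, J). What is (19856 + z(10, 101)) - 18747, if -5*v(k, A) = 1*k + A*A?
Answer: 5876/5 ≈ 1175.2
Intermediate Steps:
v(k, A) = -k/5 - A²/5 (v(k, A) = -(1*k + A*A)/5 = -(k + A²)/5 = -k/5 - A²/5)
z(J, g) = 26 + g/5 + J²/5 (z(J, g) = 26 - (-g/5 - J²/5) = 26 + (g/5 + J²/5) = 26 + g/5 + J²/5)
(19856 + z(10, 101)) - 18747 = (19856 + (26 + (⅕)*101 + (⅕)*10²)) - 18747 = (19856 + (26 + 101/5 + (⅕)*100)) - 18747 = (19856 + (26 + 101/5 + 20)) - 18747 = (19856 + 331/5) - 18747 = 99611/5 - 18747 = 5876/5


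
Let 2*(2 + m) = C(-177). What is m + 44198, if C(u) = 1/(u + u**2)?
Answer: 2753587585/62304 ≈ 44196.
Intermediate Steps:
m = -124607/62304 (m = -2 + (1/((-177)*(1 - 177)))/2 = -2 + (-1/177/(-176))/2 = -2 + (-1/177*(-1/176))/2 = -2 + (1/2)*(1/31152) = -2 + 1/62304 = -124607/62304 ≈ -2.0000)
m + 44198 = -124607/62304 + 44198 = 2753587585/62304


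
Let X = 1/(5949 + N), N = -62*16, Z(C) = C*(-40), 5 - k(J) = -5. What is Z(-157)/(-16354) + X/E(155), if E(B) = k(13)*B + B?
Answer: -26538282723/69109428245 ≈ -0.38400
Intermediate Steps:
k(J) = 10 (k(J) = 5 - 1*(-5) = 5 + 5 = 10)
Z(C) = -40*C
N = -992
X = 1/4957 (X = 1/(5949 - 992) = 1/4957 ≈ 0.00020173)
E(B) = 11*B (E(B) = 10*B + B = 11*B)
Z(-157)/(-16354) + X/E(155) = -40*(-157)/(-16354) + 1/(4957*((11*155))) = 6280*(-1/16354) + (1/4957)/1705 = -3140/8177 + (1/4957)*(1/1705) = -3140/8177 + 1/8451685 = -26538282723/69109428245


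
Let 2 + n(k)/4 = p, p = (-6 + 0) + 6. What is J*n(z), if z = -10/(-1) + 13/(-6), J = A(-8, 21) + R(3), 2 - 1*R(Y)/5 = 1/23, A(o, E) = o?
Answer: -328/23 ≈ -14.261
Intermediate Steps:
R(Y) = 225/23 (R(Y) = 10 - 5/23 = 225/23)
p = 0 (p = -6 + 6 = 0)
J = 41/23 (J = -8 + 225/23 = 41/23 ≈ 1.7826)
z = 47/6 (z = -10*(-1) + 13*(-⅙) = 10 - 13/6 = 47/6 ≈ 7.8333)
n(k) = -8 (n(k) = -8 + 4*0 = -8 + 0 = -8)
J*n(z) = (41/23)*(-8) = -328/23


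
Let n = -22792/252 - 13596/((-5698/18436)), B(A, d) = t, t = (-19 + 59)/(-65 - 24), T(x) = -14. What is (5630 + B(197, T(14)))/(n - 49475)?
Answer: -61468470/60876089 ≈ -1.0097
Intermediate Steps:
t = -40/89 (t = 40/(-89) = 40*(-1/89) = -40/89 ≈ -0.44944)
B(A, d) = -40/89
n = 102330206/2331 (n = -22792*1/252 - 13596/((-5698*1/18436)) = -814/9 - 13596/(-259/838) = -814/9 - 13596*(-838/259) = -814/9 + 11393448/259 = 102330206/2331 ≈ 43900.)
(5630 + B(197, T(14)))/(n - 49475) = (5630 - 40/89)/(102330206/2331 - 49475) = 501030/(89*(-12996019/2331)) = (501030/89)*(-2331/12996019) = -61468470/60876089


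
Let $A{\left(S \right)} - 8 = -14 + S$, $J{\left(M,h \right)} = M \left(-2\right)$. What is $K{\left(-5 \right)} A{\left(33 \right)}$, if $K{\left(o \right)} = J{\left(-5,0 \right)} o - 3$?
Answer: $-1431$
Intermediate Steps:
$J{\left(M,h \right)} = - 2 M$
$K{\left(o \right)} = -3 + 10 o$ ($K{\left(o \right)} = \left(-2\right) \left(-5\right) o - 3 = 10 o - 3 = -3 + 10 o$)
$A{\left(S \right)} = -6 + S$ ($A{\left(S \right)} = 8 + \left(-14 + S\right) = -6 + S$)
$K{\left(-5 \right)} A{\left(33 \right)} = \left(-3 + 10 \left(-5\right)\right) \left(-6 + 33\right) = \left(-3 - 50\right) 27 = \left(-53\right) 27 = -1431$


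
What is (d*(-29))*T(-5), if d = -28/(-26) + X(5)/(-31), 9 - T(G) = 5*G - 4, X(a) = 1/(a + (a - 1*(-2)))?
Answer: -2862445/2418 ≈ -1183.8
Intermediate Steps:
X(a) = 1/(2 + 2*a) (X(a) = 1/(a + (a + 2)) = 1/(a + (2 + a)) = 1/(2 + 2*a))
T(G) = 13 - 5*G (T(G) = 9 - (5*G - 4) = 9 - (-4 + 5*G) = 9 + (4 - 5*G) = 13 - 5*G)
d = 5195/4836 (d = -28/(-26) + (1/(2*(1 + 5)))/(-31) = -28*(-1/26) + ((½)/6)*(-1/31) = 14/13 + ((½)*(⅙))*(-1/31) = 14/13 + (1/12)*(-1/31) = 14/13 - 1/372 = 5195/4836 ≈ 1.0742)
(d*(-29))*T(-5) = ((5195/4836)*(-29))*(13 - 5*(-5)) = -150655*(13 + 25)/4836 = -150655/4836*38 = -2862445/2418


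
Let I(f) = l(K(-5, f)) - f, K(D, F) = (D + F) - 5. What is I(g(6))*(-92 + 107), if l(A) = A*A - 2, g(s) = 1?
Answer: 1170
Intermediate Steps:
K(D, F) = -5 + D + F
l(A) = -2 + A² (l(A) = A² - 2 = -2 + A²)
I(f) = -2 + (-10 + f)² - f (I(f) = (-2 + (-5 - 5 + f)²) - f = (-2 + (-10 + f)²) - f = -2 + (-10 + f)² - f)
I(g(6))*(-92 + 107) = (-2 + (-10 + 1)² - 1*1)*(-92 + 107) = (-2 + (-9)² - 1)*15 = (-2 + 81 - 1)*15 = 78*15 = 1170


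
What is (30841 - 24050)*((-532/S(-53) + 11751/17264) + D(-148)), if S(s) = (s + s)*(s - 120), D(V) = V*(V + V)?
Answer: 47093071531534593/158293616 ≈ 2.9750e+8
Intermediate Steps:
D(V) = 2*V**2 (D(V) = V*(2*V) = 2*V**2)
S(s) = 2*s*(-120 + s) (S(s) = (2*s)*(-120 + s) = 2*s*(-120 + s))
(30841 - 24050)*((-532/S(-53) + 11751/17264) + D(-148)) = (30841 - 24050)*((-532*(-1/(106*(-120 - 53))) + 11751/17264) + 2*(-148)**2) = 6791*((-532/(2*(-53)*(-173)) + 11751*(1/17264)) + 2*21904) = 6791*((-532/18338 + 11751/17264) + 43808) = 6791*((-532*1/18338 + 11751/17264) + 43808) = 6791*((-266/9169 + 11751/17264) + 43808) = 6791*(103152695/158293616 + 43808) = 6791*(6934629882423/158293616) = 47093071531534593/158293616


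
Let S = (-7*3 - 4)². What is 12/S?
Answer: 12/625 ≈ 0.019200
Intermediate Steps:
S = 625 (S = (-21 - 4)² = (-25)² = 625)
12/S = 12/625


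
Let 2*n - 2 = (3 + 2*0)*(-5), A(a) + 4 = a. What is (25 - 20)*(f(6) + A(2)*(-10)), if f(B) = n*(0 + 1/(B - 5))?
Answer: 135/2 ≈ 67.500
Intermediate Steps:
A(a) = -4 + a
n = -13/2 (n = 1 + ((3 + 2*0)*(-5))/2 = 1 + ((3 + 0)*(-5))/2 = 1 + (3*(-5))/2 = 1 + (1/2)*(-15) = 1 - 15/2 = -13/2 ≈ -6.5000)
f(B) = -13/(2*(-5 + B)) (f(B) = -13*(0 + 1/(B - 5))/2 = -13*(0 + 1/(-5 + B))/2 = -13/(2*(-5 + B)))
(25 - 20)*(f(6) + A(2)*(-10)) = (25 - 20)*(-13/(-10 + 2*6) + (-4 + 2)*(-10)) = 5*(-13/(-10 + 12) - 2*(-10)) = 5*(-13/2 + 20) = 5*(27/2) = 135/2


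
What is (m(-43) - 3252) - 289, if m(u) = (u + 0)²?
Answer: -1692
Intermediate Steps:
m(u) = u²
(m(-43) - 3252) - 289 = ((-43)² - 3252) - 289 = (1849 - 3252) - 289 = -1403 - 289 = -1692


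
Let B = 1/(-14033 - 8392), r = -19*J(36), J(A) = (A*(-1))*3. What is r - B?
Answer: 46016101/22425 ≈ 2052.0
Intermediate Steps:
J(A) = -3*A (J(A) = -A*3 = -3*A)
r = 2052 (r = -(-57)*36 = -19*(-108) = 2052)
B = -1/22425 (B = 1/(-22425) = -1/22425 ≈ -4.4593e-5)
r - B = 2052 - 1*(-1/22425) = 2052 + 1/22425 = 46016101/22425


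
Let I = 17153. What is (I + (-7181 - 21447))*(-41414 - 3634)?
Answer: 516925800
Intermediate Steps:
(I + (-7181 - 21447))*(-41414 - 3634) = (17153 + (-7181 - 21447))*(-41414 - 3634) = (17153 - 28628)*(-45048) = -11475*(-45048) = 516925800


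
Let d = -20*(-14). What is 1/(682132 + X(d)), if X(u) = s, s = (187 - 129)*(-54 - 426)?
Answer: 1/654292 ≈ 1.5284e-6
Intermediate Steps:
d = 280
s = -27840 (s = 58*(-480) = -27840)
X(u) = -27840
1/(682132 + X(d)) = 1/(682132 - 27840) = 1/654292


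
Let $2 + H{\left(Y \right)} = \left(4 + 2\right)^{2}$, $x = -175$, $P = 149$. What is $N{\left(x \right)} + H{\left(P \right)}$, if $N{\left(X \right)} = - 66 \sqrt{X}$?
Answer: $34 - 330 i \sqrt{7} \approx 34.0 - 873.1 i$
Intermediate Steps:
$H{\left(Y \right)} = 34$ ($H{\left(Y \right)} = -2 + \left(4 + 2\right)^{2} = -2 + 6^{2} = -2 + 36 = 34$)
$N{\left(x \right)} + H{\left(P \right)} = - 66 \sqrt{-175} + 34 = - 66 \cdot 5 i \sqrt{7} + 34 = - 330 i \sqrt{7} + 34 = 34 - 330 i \sqrt{7}$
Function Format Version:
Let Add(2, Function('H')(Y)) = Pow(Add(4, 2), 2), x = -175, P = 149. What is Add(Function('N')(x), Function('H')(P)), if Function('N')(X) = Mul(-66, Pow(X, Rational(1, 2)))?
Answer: Add(34, Mul(-330, I, Pow(7, Rational(1, 2)))) ≈ Add(34.000, Mul(-873.10, I))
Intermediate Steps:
Function('H')(Y) = 34 (Function('H')(Y) = Add(-2, Pow(Add(4, 2), 2)) = Add(-2, Pow(6, 2)) = Add(-2, 36) = 34)
Add(Function('N')(x), Function('H')(P)) = Add(Mul(-66, Pow(-175, Rational(1, 2))), 34) = Add(Mul(-66, Mul(5, I, Pow(7, Rational(1, 2)))), 34) = Add(Mul(-330, I, Pow(7, Rational(1, 2))), 34) = Add(34, Mul(-330, I, Pow(7, Rational(1, 2))))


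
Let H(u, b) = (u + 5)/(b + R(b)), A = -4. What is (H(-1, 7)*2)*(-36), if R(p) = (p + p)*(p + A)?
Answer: -288/49 ≈ -5.8775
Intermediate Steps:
R(p) = 2*p*(-4 + p) (R(p) = (p + p)*(p - 4) = (2*p)*(-4 + p) = 2*p*(-4 + p))
H(u, b) = (5 + u)/(b + 2*b*(-4 + b)) (H(u, b) = (u + 5)/(b + 2*b*(-4 + b)) = (5 + u)/(b + 2*b*(-4 + b)))
(H(-1, 7)*2)*(-36) = (((5 - 1)/(7*(-7 + 2*7)))*2)*(-36) = (((⅐)*4/(-7 + 14))*2)*(-36) = (((⅐)*4/7)*2)*(-36) = (((⅐)*(⅐)*4)*2)*(-36) = ((4/49)*2)*(-36) = (8/49)*(-36) = -288/49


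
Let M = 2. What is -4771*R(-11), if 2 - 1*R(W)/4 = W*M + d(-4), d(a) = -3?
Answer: -515268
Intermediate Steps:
R(W) = 20 - 8*W (R(W) = 8 - 4*(W*2 - 3) = 8 - 4*(2*W - 3) = 8 - 4*(-3 + 2*W) = 8 + (12 - 8*W) = 20 - 8*W)
-4771*R(-11) = -4771*(20 - 8*(-11)) = -4771*(20 + 88) = -4771*108 = -515268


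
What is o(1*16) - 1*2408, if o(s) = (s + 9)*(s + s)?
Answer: -1608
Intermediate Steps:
o(s) = 2*s*(9 + s) (o(s) = (9 + s)*(2*s) = 2*s*(9 + s))
o(1*16) - 1*2408 = 2*(1*16)*(9 + 1*16) - 1*2408 = 2*16*(9 + 16) - 2408 = 2*16*25 - 2408 = 800 - 2408 = -1608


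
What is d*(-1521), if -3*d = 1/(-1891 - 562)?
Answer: -507/2453 ≈ -0.20669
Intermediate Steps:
d = 1/7359 (d = -1/(3*(-1891 - 562)) = -⅓/(-2453) = -⅓*(-1/2453) = 1/7359 ≈ 0.00013589)
d*(-1521) = (1/7359)*(-1521) = -507/2453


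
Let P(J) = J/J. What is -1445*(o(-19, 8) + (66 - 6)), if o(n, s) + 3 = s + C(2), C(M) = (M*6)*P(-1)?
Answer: -111265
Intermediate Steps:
P(J) = 1
C(M) = 6*M (C(M) = (M*6)*1 = (6*M)*1 = 6*M)
o(n, s) = 9 + s (o(n, s) = -3 + (s + 6*2) = -3 + (s + 12) = -3 + (12 + s) = 9 + s)
-1445*(o(-19, 8) + (66 - 6)) = -1445*((9 + 8) + (66 - 6)) = -1445*(17 + 60) = -1445*77 = -111265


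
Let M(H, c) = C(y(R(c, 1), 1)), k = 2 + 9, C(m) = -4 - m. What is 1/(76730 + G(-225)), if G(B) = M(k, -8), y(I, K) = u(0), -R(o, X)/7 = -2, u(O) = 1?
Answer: 1/76725 ≈ 1.3034e-5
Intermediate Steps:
R(o, X) = 14 (R(o, X) = -7*(-2) = 14)
y(I, K) = 1
k = 11
M(H, c) = -5 (M(H, c) = -4 - 1*1 = -4 - 1 = -5)
G(B) = -5
1/(76730 + G(-225)) = 1/(76730 - 5) = 1/76725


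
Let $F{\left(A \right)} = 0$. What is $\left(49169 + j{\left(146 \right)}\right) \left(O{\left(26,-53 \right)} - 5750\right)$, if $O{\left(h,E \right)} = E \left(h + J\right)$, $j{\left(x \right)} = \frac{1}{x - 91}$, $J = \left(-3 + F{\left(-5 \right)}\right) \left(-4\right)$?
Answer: $- \frac{20996154144}{55} \approx -3.8175 \cdot 10^{8}$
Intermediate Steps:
$J = 12$ ($J = \left(-3 + 0\right) \left(-4\right) = \left(-3\right) \left(-4\right) = 12$)
$j{\left(x \right)} = \frac{1}{-91 + x}$
$O{\left(h,E \right)} = E \left(12 + h\right)$ ($O{\left(h,E \right)} = E \left(h + 12\right) = E \left(12 + h\right)$)
$\left(49169 + j{\left(146 \right)}\right) \left(O{\left(26,-53 \right)} - 5750\right) = \left(49169 + \frac{1}{-91 + 146}\right) \left(- 53 \left(12 + 26\right) - 5750\right) = \left(49169 + \frac{1}{55}\right) \left(\left(-53\right) 38 - 5750\right) = \left(49169 + \frac{1}{55}\right) \left(-2014 - 5750\right) = \frac{2704296}{55} \left(-7764\right) = - \frac{20996154144}{55}$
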